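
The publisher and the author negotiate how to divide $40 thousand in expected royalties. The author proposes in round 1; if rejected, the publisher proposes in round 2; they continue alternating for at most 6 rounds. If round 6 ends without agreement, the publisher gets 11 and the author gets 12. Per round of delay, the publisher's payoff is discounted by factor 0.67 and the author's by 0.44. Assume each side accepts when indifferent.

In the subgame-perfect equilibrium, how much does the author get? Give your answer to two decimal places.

18.94

Round 6 (the publisher proposes): the author gets 12 if talks fail, so the publisher offers 12 and keeps 28.
Round 5 (the author proposes): the publisher can get 28 next round, worth 0.67 × 28 = 18.76 now, so the author offers 18.76, keeping 21.24.
Round 4 (the publisher proposes): the author can get 21.24 next round, worth 0.44 × 21.24 = 9.3456 now; the publisher offers that and keeps 30.6544.
Round 3 (the author proposes): the publisher can get 30.6544 next round, worth 0.67 × 30.6544 = 20.538448 now, so the author offers 20.538448, keeping 19.461552.
Round 2 (the publisher proposes): the author can get 19.461552 next round, worth 0.44 × 19.461552 = 8.56308288 now. The publisher offers 8.56308288 and keeps 40 − 8.56308288 = 31.43691712.
Round 1 (the author proposes): the publisher can get 31.43691712 next round, worth 0.67 × 31.43691712 = 21.0627344704 now; the author offers that and keeps 18.9372655296.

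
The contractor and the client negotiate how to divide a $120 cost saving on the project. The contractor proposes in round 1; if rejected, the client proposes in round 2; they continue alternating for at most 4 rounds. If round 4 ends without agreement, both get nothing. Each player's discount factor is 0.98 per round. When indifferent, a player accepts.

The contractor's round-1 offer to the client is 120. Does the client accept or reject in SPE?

Work out the client's continuation value if the offer is rejected.
Round 4 (the client proposes): rejection yields 0 for the contractor; the client offers 0 and keeps 120.
Round 3 (the contractor proposes): the client can get 120 next round, worth 0.98 × 120 = 117.6 now; the contractor offers that and keeps 2.4.
Round 2 (the client proposes): the contractor can get 2.4 next round, worth 0.98 × 2.4 = 2.352 now, so the client offers 2.352, keeping 117.648.
So by rejecting in round 1, the client gets 117.648 next round, worth 0.98 × 117.648 = 115.29504 now.
Offer 120 ≥ 115.29504, so the client accepts.

Accept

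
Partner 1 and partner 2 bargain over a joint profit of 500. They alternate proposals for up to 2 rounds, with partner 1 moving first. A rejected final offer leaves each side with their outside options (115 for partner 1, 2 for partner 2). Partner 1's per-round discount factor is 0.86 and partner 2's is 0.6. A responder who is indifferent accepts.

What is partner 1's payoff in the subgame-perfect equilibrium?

269

Round 2 (partner 2 proposes): partner 1 gets 115 if talks fail, so partner 2 offers 115 and keeps 385.
Round 1 (partner 1 proposes): partner 2 can get 385 next round, worth 0.6 × 385 = 231 now, so partner 1 offers 231, keeping 269.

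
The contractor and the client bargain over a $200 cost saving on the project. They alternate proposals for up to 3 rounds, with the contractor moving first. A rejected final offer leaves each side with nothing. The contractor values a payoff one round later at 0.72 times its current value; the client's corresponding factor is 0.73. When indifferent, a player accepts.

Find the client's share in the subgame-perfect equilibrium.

Round 3 (the contractor proposes): rejection yields 0 for the client; the contractor offers 0 and keeps 200.
Round 2 (the client proposes): the contractor can get 200 next round, worth 0.72 × 200 = 144 now. The client offers 144 and keeps 200 − 144 = 56.
Round 1 (the contractor proposes): the client can get 56 next round, worth 0.73 × 56 = 40.88 now. The contractor offers 40.88 and keeps 200 − 40.88 = 159.12.

40.88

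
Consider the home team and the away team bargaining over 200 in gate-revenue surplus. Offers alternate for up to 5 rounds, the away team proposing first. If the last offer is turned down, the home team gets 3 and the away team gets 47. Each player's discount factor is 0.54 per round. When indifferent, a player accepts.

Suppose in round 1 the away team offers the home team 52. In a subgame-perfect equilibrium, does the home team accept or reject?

Reject

Round 5 (the away team proposes): the home team gets 3 if talks fail, so the away team offers 3 and keeps 197.
Round 4 (the home team proposes): the away team can get 197 next round, worth 0.54 × 197 = 106.38 now; the home team offers that and keeps 93.62.
Round 3 (the away team proposes): the home team can get 93.62 next round, worth 0.54 × 93.62 = 50.5548 now; the away team offers that and keeps 149.4452.
Round 2 (the home team proposes): the away team can get 149.4452 next round, worth 0.54 × 149.4452 = 80.700408 now; the home team offers that and keeps 119.299592.
So by rejecting in round 1, the home team gets 119.299592 next round, worth 0.54 × 119.299592 = 64.42177968 now.
Offer 52 < 64.42177968, so the home team rejects.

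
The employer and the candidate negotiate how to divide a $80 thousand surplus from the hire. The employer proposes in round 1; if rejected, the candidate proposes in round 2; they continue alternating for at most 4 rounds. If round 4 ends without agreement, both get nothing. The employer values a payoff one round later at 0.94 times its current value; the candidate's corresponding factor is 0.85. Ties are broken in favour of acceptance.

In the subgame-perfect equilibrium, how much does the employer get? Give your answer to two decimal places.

21.59

Round 4 (the candidate proposes): rejection yields 0 for the employer; the candidate offers 0 and keeps 80.
Round 3 (the employer proposes): the candidate can get 80 next round, worth 0.85 × 80 = 68 now. The employer offers 68 and keeps 80 − 68 = 12.
Round 2 (the candidate proposes): the employer can get 12 next round, worth 0.94 × 12 = 11.28 now; the candidate offers that and keeps 68.72.
Round 1 (the employer proposes): the candidate can get 68.72 next round, worth 0.85 × 68.72 = 58.412 now; the employer offers that and keeps 21.588.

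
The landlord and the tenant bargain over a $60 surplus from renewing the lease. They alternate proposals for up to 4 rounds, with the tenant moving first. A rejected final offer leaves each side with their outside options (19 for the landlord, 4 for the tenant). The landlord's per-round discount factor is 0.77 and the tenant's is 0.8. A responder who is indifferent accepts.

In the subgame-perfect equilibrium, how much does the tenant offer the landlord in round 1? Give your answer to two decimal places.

35.80

Round 4 (the landlord proposes): the tenant gets 4 if talks fail, so the landlord offers 4 and keeps 56.
Round 3 (the tenant proposes): the landlord can get 56 next round, worth 0.77 × 56 = 43.12 now; the tenant offers that and keeps 16.88.
Round 2 (the landlord proposes): the tenant can get 16.88 next round, worth 0.8 × 16.88 = 13.504 now; the landlord offers that and keeps 46.496.
Round 1 (the tenant proposes): the landlord can get 46.496 next round, worth 0.77 × 46.496 = 35.80192 now, so the tenant offers 35.80192, keeping 24.19808.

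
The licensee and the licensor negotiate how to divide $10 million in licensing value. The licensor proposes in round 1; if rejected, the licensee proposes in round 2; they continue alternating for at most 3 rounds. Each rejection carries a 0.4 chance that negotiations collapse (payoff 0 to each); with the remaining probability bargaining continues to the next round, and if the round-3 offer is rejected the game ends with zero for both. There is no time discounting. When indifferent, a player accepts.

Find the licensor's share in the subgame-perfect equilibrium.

7.6

Round 3 (the licensor proposes): rejection yields 0 for the licensee; the licensor offers 0 and keeps 10.
Round 2 (the licensee proposes): rejecting gives the licensor an expected 0.6 × 10 = 6, so the licensee offers 6, keeping 4.
Round 1 (the licensor proposes): rejecting gives the licensee an expected 0.6 × 4 = 2.4, so the licensor offers 2.4, keeping 7.6.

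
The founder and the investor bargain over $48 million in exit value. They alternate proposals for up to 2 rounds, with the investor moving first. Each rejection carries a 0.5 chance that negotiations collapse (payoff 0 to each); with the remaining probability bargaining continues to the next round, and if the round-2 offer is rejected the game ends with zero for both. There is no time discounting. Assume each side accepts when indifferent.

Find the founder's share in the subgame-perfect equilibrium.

24

By backward induction:
Round 2 (the founder proposes): the investor will accept anything ≥ 0, so the founder offers 0 and keeps 48.
Round 1 (the investor proposes): rejecting gives the founder an expected 0.5 × 48 = 24. The investor offers 24 and keeps 48 − 24 = 24.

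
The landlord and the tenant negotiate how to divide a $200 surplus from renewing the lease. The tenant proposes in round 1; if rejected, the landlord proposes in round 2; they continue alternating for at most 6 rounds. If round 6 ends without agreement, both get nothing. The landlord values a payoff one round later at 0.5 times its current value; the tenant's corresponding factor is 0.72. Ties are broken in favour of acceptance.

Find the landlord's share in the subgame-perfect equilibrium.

Round 6 (the landlord proposes): rejection yields 0 for the tenant; the landlord offers 0 and keeps 200.
Round 5 (the tenant proposes): the landlord can get 200 next round, worth 0.5 × 200 = 100 now; the tenant offers that and keeps 100.
Round 4 (the landlord proposes): the tenant can get 100 next round, worth 0.72 × 100 = 72 now. The landlord offers 72 and keeps 200 − 72 = 128.
Round 3 (the tenant proposes): the landlord can get 128 next round, worth 0.5 × 128 = 64 now. The tenant offers 64 and keeps 200 − 64 = 136.
Round 2 (the landlord proposes): the tenant can get 136 next round, worth 0.72 × 136 = 97.92 now, so the landlord offers 97.92, keeping 102.08.
Round 1 (the tenant proposes): the landlord can get 102.08 next round, worth 0.5 × 102.08 = 51.04 now; the tenant offers that and keeps 148.96.

51.04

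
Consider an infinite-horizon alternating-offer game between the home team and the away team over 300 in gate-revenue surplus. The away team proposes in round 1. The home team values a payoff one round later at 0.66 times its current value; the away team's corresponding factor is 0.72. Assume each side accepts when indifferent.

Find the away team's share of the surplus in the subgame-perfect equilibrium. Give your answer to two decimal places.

194.36

In a stationary SPE each proposer offers the other exactly their discounted continuation value.
If the away team keeps x when proposing and the home team keeps y when proposing, then x = 300 − 0.66y and y = 300 − 0.72x.
Solving: x = 300(1 − 0.66) / (1 − 0.72·0.66) = 102 / 0.5248 ≈ 194.3598.
The home team gets 300 − 194.3598 ≈ 105.6402.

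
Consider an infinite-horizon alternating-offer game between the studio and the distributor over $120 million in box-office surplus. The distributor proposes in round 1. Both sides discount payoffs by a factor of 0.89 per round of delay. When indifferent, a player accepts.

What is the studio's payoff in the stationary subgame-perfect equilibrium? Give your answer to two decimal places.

56.51

When the distributor proposes, the studio accepts any offer worth at least 0.89 times what the studio would get by proposing next round; and vice versa.
This gives x = 120 − 0.89y and y = 120 − 0.89x, where x and y are each side's share when it proposes.
Hence (1 − 0.89·0.89)x = 120(1 − 0.89), i.e. 0.2079·x = 13.2.
x ≈ 63.4921; the studio's share is 120 − x ≈ 56.5079.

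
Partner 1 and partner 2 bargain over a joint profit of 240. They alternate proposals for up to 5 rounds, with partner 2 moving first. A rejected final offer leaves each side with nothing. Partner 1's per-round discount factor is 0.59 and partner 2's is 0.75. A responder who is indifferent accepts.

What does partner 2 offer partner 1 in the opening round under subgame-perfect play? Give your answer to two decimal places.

51.06

Round 5 (partner 2 proposes): rejection yields 0 for partner 1; partner 2 offers 0 and keeps 240.
Round 4 (partner 1 proposes): partner 2 can get 240 next round, worth 0.75 × 240 = 180 now; partner 1 offers that and keeps 60.
Round 3 (partner 2 proposes): partner 1 can get 60 next round, worth 0.59 × 60 = 35.4 now, so partner 2 offers 35.4, keeping 204.6.
Round 2 (partner 1 proposes): partner 2 can get 204.6 next round, worth 0.75 × 204.6 = 153.45 now; partner 1 offers that and keeps 86.55.
Round 1 (partner 2 proposes): partner 1 can get 86.55 next round, worth 0.59 × 86.55 = 51.0645 now; partner 2 offers that and keeps 188.9355.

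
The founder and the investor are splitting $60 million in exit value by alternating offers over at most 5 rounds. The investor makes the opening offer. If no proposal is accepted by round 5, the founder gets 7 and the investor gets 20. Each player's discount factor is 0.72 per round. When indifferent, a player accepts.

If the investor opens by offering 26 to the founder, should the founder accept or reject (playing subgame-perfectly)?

Accept

Round 5 (the investor proposes): the founder gets 7 if talks fail, so the investor offers 7 and keeps 53.
Round 4 (the founder proposes): the investor can get 53 next round, worth 0.72 × 53 = 38.16 now; the founder offers that and keeps 21.84.
Round 3 (the investor proposes): the founder can get 21.84 next round, worth 0.72 × 21.84 = 15.7248 now. The investor offers 15.7248 and keeps 60 − 15.7248 = 44.2752.
Round 2 (the founder proposes): the investor can get 44.2752 next round, worth 0.72 × 44.2752 = 31.878144 now. The founder offers 31.878144 and keeps 60 − 31.878144 = 28.121856.
So by rejecting in round 1, the founder gets 28.121856 next round, worth 0.72 × 28.121856 = 20.24773632 now.
Offer 26 ≥ 20.24773632, so the founder accepts.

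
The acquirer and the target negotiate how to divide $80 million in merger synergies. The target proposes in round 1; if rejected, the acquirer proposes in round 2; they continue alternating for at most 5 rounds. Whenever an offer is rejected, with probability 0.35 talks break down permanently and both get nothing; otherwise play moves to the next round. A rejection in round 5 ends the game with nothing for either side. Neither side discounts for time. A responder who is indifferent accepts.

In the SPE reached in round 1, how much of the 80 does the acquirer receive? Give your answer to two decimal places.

25.89

By backward induction:
Round 5 (the target proposes): the acquirer will accept anything ≥ 0, so the target offers 0 and keeps 80.
Round 4 (the acquirer proposes): rejecting gives the target an expected 0.65 × 80 = 52; the acquirer offers that and keeps 28.
Round 3 (the target proposes): rejecting gives the acquirer an expected 0.65 × 28 = 18.2, so the target offers 18.2, keeping 61.8.
Round 2 (the acquirer proposes): rejecting gives the target an expected 0.65 × 61.8 = 40.17. The acquirer offers 40.17 and keeps 80 − 40.17 = 39.83.
Round 1 (the target proposes): rejecting gives the acquirer an expected 0.65 × 39.83 = 25.8895. The target offers 25.8895 and keeps 80 − 25.8895 = 54.1105.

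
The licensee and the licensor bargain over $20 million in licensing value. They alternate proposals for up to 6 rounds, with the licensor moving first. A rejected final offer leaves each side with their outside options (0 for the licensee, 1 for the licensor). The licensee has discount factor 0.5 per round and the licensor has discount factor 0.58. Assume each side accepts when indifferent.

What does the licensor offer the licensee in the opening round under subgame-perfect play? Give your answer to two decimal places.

Round 6 (the licensee proposes): the licensor gets 1 if talks fail, so the licensee offers 1 and keeps 19.
Round 5 (the licensor proposes): the licensee can get 19 next round, worth 0.5 × 19 = 9.5 now, so the licensor offers 9.5, keeping 10.5.
Round 4 (the licensee proposes): the licensor can get 10.5 next round, worth 0.58 × 10.5 = 6.09 now, so the licensee offers 6.09, keeping 13.91.
Round 3 (the licensor proposes): the licensee can get 13.91 next round, worth 0.5 × 13.91 = 6.955 now; the licensor offers that and keeps 13.045.
Round 2 (the licensee proposes): the licensor can get 13.045 next round, worth 0.58 × 13.045 = 7.5661 now, so the licensee offers 7.5661, keeping 12.4339.
Round 1 (the licensor proposes): the licensee can get 12.4339 next round, worth 0.5 × 12.4339 = 6.21695 now; the licensor offers that and keeps 13.78305.

6.22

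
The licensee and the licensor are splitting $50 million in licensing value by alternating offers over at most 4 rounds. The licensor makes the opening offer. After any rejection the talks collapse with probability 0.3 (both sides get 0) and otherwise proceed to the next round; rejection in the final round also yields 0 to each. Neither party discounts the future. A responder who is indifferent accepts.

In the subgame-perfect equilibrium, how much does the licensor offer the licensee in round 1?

27.65

By backward induction:
Round 4 (the licensee proposes): rejection yields 0 for the licensor; the licensee offers 0 and keeps 50.
Round 3 (the licensor proposes): rejecting gives the licensee an expected 0.7 × 50 = 35; the licensor offers that and keeps 15.
Round 2 (the licensee proposes): rejecting gives the licensor an expected 0.7 × 15 = 10.5, so the licensee offers 10.5, keeping 39.5.
Round 1 (the licensor proposes): rejecting gives the licensee an expected 0.7 × 39.5 = 27.65. The licensor offers 27.65 and keeps 50 − 27.65 = 22.35.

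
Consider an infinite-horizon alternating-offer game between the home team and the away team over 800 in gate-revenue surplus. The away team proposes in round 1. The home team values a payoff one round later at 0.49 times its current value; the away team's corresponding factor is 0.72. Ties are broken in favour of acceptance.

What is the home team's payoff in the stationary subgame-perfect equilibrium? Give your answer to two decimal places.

169.59

Let x be the away team's share when the away team proposes and y be the home team's share when the home team proposes.
The home team accepts iff offered ≥ 0.49·y, so x = 800 − 0.49y. Symmetrically y = 800 − 0.72x.
Substituting: x = 800 − 0.49(800 − 0.72x), giving x(1 − 0.72·0.49) = 800(1 − 0.49).
So x = 800 × 0.51 / 0.6472 ≈ 630.4079, and the home team receives 800 − x ≈ 169.5921.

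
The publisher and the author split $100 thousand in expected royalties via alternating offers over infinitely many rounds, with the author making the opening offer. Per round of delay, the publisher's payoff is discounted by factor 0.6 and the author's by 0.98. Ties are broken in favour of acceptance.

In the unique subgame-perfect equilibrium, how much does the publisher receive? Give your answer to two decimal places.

In a stationary SPE each proposer offers the other exactly their discounted continuation value.
If the author keeps x when proposing and the publisher keeps y when proposing, then x = 100 − 0.6y and y = 100 − 0.98x.
Solving: x = 100(1 − 0.6) / (1 − 0.98·0.6) = 40 / 0.412 ≈ 97.0874.
The publisher gets 100 − 97.0874 ≈ 2.9126.

2.91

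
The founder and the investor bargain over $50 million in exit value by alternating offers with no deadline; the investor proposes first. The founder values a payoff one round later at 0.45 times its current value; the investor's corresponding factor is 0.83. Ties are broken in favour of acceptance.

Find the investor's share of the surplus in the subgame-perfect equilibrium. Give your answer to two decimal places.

In a stationary SPE each proposer offers the other exactly their discounted continuation value.
If the investor keeps x when proposing and the founder keeps y when proposing, then x = 50 − 0.45y and y = 50 − 0.83x.
Solving: x = 50(1 − 0.45) / (1 − 0.83·0.45) = 27.5 / 0.6265 ≈ 43.8947.
The founder gets 50 − 43.8947 ≈ 6.1053.

43.89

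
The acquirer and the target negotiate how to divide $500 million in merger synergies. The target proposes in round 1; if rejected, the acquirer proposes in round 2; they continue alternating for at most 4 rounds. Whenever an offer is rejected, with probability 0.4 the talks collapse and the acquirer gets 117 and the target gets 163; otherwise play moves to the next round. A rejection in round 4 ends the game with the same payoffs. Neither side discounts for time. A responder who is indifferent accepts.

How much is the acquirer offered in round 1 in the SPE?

By backward induction:
Round 4 (the acquirer proposes): the target gets 163 if talks fail, so the acquirer offers 163 and keeps 337.
Round 3 (the target proposes): rejecting gives the acquirer an expected 0.6 × 337 + 0.4 × 117 = 249; the target offers that and keeps 251.
Round 2 (the acquirer proposes): rejecting gives the target an expected 0.6 × 251 + 0.4 × 163 = 215.8. The acquirer offers 215.8 and keeps 500 − 215.8 = 284.2.
Round 1 (the target proposes): rejecting gives the acquirer an expected 0.6 × 284.2 + 0.4 × 117 = 217.32, so the target offers 217.32, keeping 282.68.

217.32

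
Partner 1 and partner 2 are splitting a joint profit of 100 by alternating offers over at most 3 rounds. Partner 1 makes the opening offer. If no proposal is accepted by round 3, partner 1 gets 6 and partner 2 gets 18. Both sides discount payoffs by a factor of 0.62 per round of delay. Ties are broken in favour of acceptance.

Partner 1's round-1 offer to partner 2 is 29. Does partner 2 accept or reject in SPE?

Reject

Work out partner 2's continuation value if the offer is rejected.
Round 3 (partner 1 proposes): partner 2 gets 18 if talks fail, so partner 1 offers 18 and keeps 82.
Round 2 (partner 2 proposes): partner 1 can get 82 next round, worth 0.62 × 82 = 50.84 now; partner 2 offers that and keeps 49.16.
So by rejecting in round 1, partner 2 gets 49.16 next round, worth 0.62 × 49.16 = 30.4792 now.
Offer 29 < 30.4792, so partner 2 rejects.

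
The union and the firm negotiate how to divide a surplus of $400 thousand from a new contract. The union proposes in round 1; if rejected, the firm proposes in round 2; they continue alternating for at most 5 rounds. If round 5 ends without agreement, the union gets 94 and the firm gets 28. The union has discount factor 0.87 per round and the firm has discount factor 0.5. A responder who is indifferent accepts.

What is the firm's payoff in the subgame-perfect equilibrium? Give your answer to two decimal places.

42.61

Round 5 (the union proposes): the firm gets 28 if talks fail, so the union offers 28 and keeps 372.
Round 4 (the firm proposes): the union can get 372 next round, worth 0.87 × 372 = 323.64 now, so the firm offers 323.64, keeping 76.36.
Round 3 (the union proposes): the firm can get 76.36 next round, worth 0.5 × 76.36 = 38.18 now, so the union offers 38.18, keeping 361.82.
Round 2 (the firm proposes): the union can get 361.82 next round, worth 0.87 × 361.82 = 314.7834 now. The firm offers 314.7834 and keeps 400 − 314.7834 = 85.2166.
Round 1 (the union proposes): the firm can get 85.2166 next round, worth 0.5 × 85.2166 = 42.6083 now. The union offers 42.6083 and keeps 400 − 42.6083 = 357.3917.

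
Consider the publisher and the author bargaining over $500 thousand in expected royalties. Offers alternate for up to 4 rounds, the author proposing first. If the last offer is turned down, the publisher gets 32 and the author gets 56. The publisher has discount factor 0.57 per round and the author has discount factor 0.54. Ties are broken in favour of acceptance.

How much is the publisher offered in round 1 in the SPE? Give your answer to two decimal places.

209.00

Round 4 (the publisher proposes): the author gets 56 if talks fail, so the publisher offers 56 and keeps 444.
Round 3 (the author proposes): the publisher can get 444 next round, worth 0.57 × 444 = 253.08 now. The author offers 253.08 and keeps 500 − 253.08 = 246.92.
Round 2 (the publisher proposes): the author can get 246.92 next round, worth 0.54 × 246.92 = 133.3368 now. The publisher offers 133.3368 and keeps 500 − 133.3368 = 366.6632.
Round 1 (the author proposes): the publisher can get 366.6632 next round, worth 0.57 × 366.6632 = 208.998024 now. The author offers 208.998024 and keeps 500 − 208.998024 = 291.001976.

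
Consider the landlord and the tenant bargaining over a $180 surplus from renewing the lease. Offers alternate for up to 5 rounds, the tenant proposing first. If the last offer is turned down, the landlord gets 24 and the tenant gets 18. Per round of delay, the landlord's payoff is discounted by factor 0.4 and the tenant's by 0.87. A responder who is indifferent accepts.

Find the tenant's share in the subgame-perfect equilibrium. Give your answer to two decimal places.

164.48

Solve by backward induction from round 5.
Round 5 (the tenant proposes): the landlord gets 24 if talks fail, so the tenant offers 24 and keeps 156.
Round 4 (the landlord proposes): the tenant can get 156 next round, worth 0.87 × 156 = 135.72 now; the landlord offers that and keeps 44.28.
Round 3 (the tenant proposes): the landlord can get 44.28 next round, worth 0.4 × 44.28 = 17.712 now. The tenant offers 17.712 and keeps 180 − 17.712 = 162.288.
Round 2 (the landlord proposes): the tenant can get 162.288 next round, worth 0.87 × 162.288 = 141.19056 now. The landlord offers 141.19056 and keeps 180 − 141.19056 = 38.80944.
Round 1 (the tenant proposes): the landlord can get 38.80944 next round, worth 0.4 × 38.80944 = 15.523776 now, so the tenant offers 15.523776, keeping 164.476224.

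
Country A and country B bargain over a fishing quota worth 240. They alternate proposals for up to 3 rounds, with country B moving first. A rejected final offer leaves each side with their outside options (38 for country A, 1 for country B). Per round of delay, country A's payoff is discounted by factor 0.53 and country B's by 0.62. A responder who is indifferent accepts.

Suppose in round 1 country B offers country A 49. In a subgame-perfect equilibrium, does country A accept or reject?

Work out country A's continuation value if the offer is rejected.
Round 3 (country B proposes): country A gets 38 if talks fail, so country B offers 38 and keeps 202.
Round 2 (country A proposes): country B can get 202 next round, worth 0.62 × 202 = 125.24 now, so country A offers 125.24, keeping 114.76.
So by rejecting in round 1, country A gets 114.76 next round, worth 0.53 × 114.76 = 60.8228 now.
Offer 49 < 60.8228, so country A rejects.

Reject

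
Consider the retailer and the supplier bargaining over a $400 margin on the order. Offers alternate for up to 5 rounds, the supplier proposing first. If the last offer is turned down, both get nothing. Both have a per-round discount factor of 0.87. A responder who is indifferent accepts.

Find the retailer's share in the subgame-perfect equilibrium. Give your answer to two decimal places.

79.48

Round 5 (the supplier proposes): the retailer will accept anything ≥ 0, so the supplier offers 0 and keeps 400.
Round 4 (the retailer proposes): the supplier can get 400 next round, worth 0.87 × 400 = 348 now, so the retailer offers 348, keeping 52.
Round 3 (the supplier proposes): the retailer can get 52 next round, worth 0.87 × 52 = 45.24 now. The supplier offers 45.24 and keeps 400 − 45.24 = 354.76.
Round 2 (the retailer proposes): the supplier can get 354.76 next round, worth 0.87 × 354.76 = 308.6412 now. The retailer offers 308.6412 and keeps 400 − 308.6412 = 91.3588.
Round 1 (the supplier proposes): the retailer can get 91.3588 next round, worth 0.87 × 91.3588 = 79.482156 now; the supplier offers that and keeps 320.517844.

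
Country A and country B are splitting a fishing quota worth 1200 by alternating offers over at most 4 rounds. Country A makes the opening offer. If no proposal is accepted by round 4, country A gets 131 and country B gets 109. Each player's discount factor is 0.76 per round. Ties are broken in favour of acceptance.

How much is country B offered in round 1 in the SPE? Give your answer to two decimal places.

688.15

Work backward from the last round.
Round 4 (country B proposes): country A gets 131 if talks fail, so country B offers 131 and keeps 1069.
Round 3 (country A proposes): country B can get 1069 next round, worth 0.76 × 1069 = 812.44 now, so country A offers 812.44, keeping 387.56.
Round 2 (country B proposes): country A can get 387.56 next round, worth 0.76 × 387.56 = 294.5456 now. Country B offers 294.5456 and keeps 1200 − 294.5456 = 905.4544.
Round 1 (country A proposes): country B can get 905.4544 next round, worth 0.76 × 905.4544 = 688.145344 now, so country A offers 688.145344, keeping 511.854656.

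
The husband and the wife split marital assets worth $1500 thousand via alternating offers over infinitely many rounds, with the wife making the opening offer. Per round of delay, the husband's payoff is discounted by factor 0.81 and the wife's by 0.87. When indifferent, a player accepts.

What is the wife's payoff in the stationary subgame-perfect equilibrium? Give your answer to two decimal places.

Let x be the wife's share when the wife proposes and y be the husband's share when the husband proposes.
The husband accepts iff offered ≥ 0.81·y, so x = 1500 − 0.81y. Symmetrically y = 1500 − 0.87x.
Substituting: x = 1500 − 0.81(1500 − 0.87x), giving x(1 − 0.87·0.81) = 1500(1 − 0.81).
So x = 1500 × 0.19 / 0.2953 ≈ 965.1202, and the husband receives 1500 − x ≈ 534.8798.

965.12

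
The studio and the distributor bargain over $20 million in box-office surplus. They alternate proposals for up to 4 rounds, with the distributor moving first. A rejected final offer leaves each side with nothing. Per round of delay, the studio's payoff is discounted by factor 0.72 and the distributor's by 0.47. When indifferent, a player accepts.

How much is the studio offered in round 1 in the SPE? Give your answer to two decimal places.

12.50

Work backward from the last round.
Round 4 (the studio proposes): rejection yields 0 for the distributor; the studio offers 0 and keeps 20.
Round 3 (the distributor proposes): the studio can get 20 next round, worth 0.72 × 20 = 14.4 now. The distributor offers 14.4 and keeps 20 − 14.4 = 5.6.
Round 2 (the studio proposes): the distributor can get 5.6 next round, worth 0.47 × 5.6 = 2.632 now; the studio offers that and keeps 17.368.
Round 1 (the distributor proposes): the studio can get 17.368 next round, worth 0.72 × 17.368 = 12.50496 now; the distributor offers that and keeps 7.49504.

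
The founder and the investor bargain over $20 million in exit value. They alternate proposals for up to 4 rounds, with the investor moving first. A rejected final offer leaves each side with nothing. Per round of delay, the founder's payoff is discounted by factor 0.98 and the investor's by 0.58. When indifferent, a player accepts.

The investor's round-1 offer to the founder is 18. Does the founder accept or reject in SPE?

Reject

Round 4 (the founder proposes): the investor will accept anything ≥ 0, so the founder offers 0 and keeps 20.
Round 3 (the investor proposes): the founder can get 20 next round, worth 0.98 × 20 = 19.6 now, so the investor offers 19.6, keeping 0.4.
Round 2 (the founder proposes): the investor can get 0.4 next round, worth 0.58 × 0.4 = 0.232 now; the founder offers that and keeps 19.768.
So by rejecting in round 1, the founder gets 19.768 next round, worth 0.98 × 19.768 = 19.37264 now.
Offer 18 < 19.37264, so the founder rejects.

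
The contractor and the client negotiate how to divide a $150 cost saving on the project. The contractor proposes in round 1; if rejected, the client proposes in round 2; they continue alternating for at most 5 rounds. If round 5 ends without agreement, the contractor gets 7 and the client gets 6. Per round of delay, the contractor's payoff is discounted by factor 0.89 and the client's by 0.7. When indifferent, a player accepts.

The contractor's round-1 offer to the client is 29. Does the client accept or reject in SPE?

Round 5 (the contractor proposes): the client gets 6 if talks fail, so the contractor offers 6 and keeps 144.
Round 4 (the client proposes): the contractor can get 144 next round, worth 0.89 × 144 = 128.16 now. The client offers 128.16 and keeps 150 − 128.16 = 21.84.
Round 3 (the contractor proposes): the client can get 21.84 next round, worth 0.7 × 21.84 = 15.288 now; the contractor offers that and keeps 134.712.
Round 2 (the client proposes): the contractor can get 134.712 next round, worth 0.89 × 134.712 = 119.89368 now, so the client offers 119.89368, keeping 30.10632.
So by rejecting in round 1, the client gets 30.10632 next round, worth 0.7 × 30.10632 = 21.074424 now.
Offer 29 ≥ 21.074424, so the client accepts.

Accept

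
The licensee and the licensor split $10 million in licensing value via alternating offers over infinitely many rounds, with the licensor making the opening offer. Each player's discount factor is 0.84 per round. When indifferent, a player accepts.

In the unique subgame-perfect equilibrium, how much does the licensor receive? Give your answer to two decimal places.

5.43

In a stationary SPE each proposer offers the other exactly their discounted continuation value.
If the licensor keeps x when proposing and the licensee keeps y when proposing, then x = 10 − 0.84y and y = 10 − 0.84x.
Solving: x = 10(1 − 0.84) / (1 − 0.84·0.84) = 1.6 / 0.2944 ≈ 5.4348.
The licensee gets 10 − 5.4348 ≈ 4.5652.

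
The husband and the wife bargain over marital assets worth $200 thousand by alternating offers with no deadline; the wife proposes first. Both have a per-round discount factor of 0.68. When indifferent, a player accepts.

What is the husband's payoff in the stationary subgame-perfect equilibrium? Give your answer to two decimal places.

80.95

In a stationary SPE each proposer offers the other exactly their discounted continuation value.
If the wife keeps x when proposing and the husband keeps y when proposing, then x = 200 − 0.68y and y = 200 − 0.68x.
Solving: x = 200(1 − 0.68) / (1 − 0.68·0.68) = 64 / 0.5376 ≈ 119.0476.
The husband gets 200 − 119.0476 ≈ 80.9524.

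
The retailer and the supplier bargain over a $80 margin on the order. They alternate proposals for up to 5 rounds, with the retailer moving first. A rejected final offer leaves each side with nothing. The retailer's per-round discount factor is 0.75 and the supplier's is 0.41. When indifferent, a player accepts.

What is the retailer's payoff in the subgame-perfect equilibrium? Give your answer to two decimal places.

Round 5 (the retailer proposes): the supplier will accept anything ≥ 0, so the retailer offers 0 and keeps 80.
Round 4 (the supplier proposes): the retailer can get 80 next round, worth 0.75 × 80 = 60 now; the supplier offers that and keeps 20.
Round 3 (the retailer proposes): the supplier can get 20 next round, worth 0.41 × 20 = 8.2 now. The retailer offers 8.2 and keeps 80 − 8.2 = 71.8.
Round 2 (the supplier proposes): the retailer can get 71.8 next round, worth 0.75 × 71.8 = 53.85 now. The supplier offers 53.85 and keeps 80 − 53.85 = 26.15.
Round 1 (the retailer proposes): the supplier can get 26.15 next round, worth 0.41 × 26.15 = 10.7215 now; the retailer offers that and keeps 69.2785.

69.28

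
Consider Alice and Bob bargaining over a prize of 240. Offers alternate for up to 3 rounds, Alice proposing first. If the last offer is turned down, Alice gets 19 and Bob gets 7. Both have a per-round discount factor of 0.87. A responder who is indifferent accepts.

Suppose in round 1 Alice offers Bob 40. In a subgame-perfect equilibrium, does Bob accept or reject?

Accept

Round 3 (Alice proposes): Bob gets 7 if talks fail, so Alice offers 7 and keeps 233.
Round 2 (Bob proposes): Alice can get 233 next round, worth 0.87 × 233 = 202.71 now. Bob offers 202.71 and keeps 240 − 202.71 = 37.29.
So by rejecting in round 1, Bob gets 37.29 next round, worth 0.87 × 37.29 = 32.4423 now.
Offer 40 ≥ 32.4423, so Bob accepts.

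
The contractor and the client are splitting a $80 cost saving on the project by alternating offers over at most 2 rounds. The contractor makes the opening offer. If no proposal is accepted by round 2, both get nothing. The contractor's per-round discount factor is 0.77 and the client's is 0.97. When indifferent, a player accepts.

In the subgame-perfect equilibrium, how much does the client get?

77.6

By backward induction:
Round 2 (the client proposes): rejection yields 0 for the contractor; the client offers 0 and keeps 80.
Round 1 (the contractor proposes): the client can get 80 next round, worth 0.97 × 80 = 77.6 now; the contractor offers that and keeps 2.4.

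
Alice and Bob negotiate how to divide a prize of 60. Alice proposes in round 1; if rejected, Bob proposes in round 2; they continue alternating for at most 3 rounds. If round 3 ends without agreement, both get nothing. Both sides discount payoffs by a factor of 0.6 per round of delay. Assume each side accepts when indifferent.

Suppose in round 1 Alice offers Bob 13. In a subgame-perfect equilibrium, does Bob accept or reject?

Reject

Round 3 (Alice proposes): Bob will accept anything ≥ 0, so Alice offers 0 and keeps 60.
Round 2 (Bob proposes): Alice can get 60 next round, worth 0.6 × 60 = 36 now. Bob offers 36 and keeps 60 − 36 = 24.
So by rejecting in round 1, Bob gets 24 next round, worth 0.6 × 24 = 14.4 now.
Offer 13 < 14.4, so Bob rejects.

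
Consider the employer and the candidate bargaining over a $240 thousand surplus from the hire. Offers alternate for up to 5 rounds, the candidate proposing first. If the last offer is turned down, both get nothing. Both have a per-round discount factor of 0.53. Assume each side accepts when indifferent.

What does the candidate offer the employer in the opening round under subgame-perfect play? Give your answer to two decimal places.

76.58

Round 5 (the candidate proposes): rejection yields 0 for the employer; the candidate offers 0 and keeps 240.
Round 4 (the employer proposes): the candidate can get 240 next round, worth 0.53 × 240 = 127.2 now, so the employer offers 127.2, keeping 112.8.
Round 3 (the candidate proposes): the employer can get 112.8 next round, worth 0.53 × 112.8 = 59.784 now; the candidate offers that and keeps 180.216.
Round 2 (the employer proposes): the candidate can get 180.216 next round, worth 0.53 × 180.216 = 95.51448 now; the employer offers that and keeps 144.48552.
Round 1 (the candidate proposes): the employer can get 144.48552 next round, worth 0.53 × 144.48552 = 76.5773256 now, so the candidate offers 76.5773256, keeping 163.4226744.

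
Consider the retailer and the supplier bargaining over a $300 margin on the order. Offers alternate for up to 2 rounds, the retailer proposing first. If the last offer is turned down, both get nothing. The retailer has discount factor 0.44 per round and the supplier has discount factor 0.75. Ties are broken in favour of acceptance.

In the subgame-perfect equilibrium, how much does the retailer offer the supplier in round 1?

By backward induction:
Round 2 (the supplier proposes): rejection yields 0 for the retailer; the supplier offers 0 and keeps 300.
Round 1 (the retailer proposes): the supplier can get 300 next round, worth 0.75 × 300 = 225 now. The retailer offers 225 and keeps 300 − 225 = 75.

225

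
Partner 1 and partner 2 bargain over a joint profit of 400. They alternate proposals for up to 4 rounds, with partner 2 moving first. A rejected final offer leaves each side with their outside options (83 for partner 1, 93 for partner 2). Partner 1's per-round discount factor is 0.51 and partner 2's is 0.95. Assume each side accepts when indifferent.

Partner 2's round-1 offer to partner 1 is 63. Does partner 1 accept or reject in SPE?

Work out partner 1's continuation value if the offer is rejected.
Round 4 (partner 1 proposes): partner 2 gets 93 if talks fail, so partner 1 offers 93 and keeps 307.
Round 3 (partner 2 proposes): partner 1 can get 307 next round, worth 0.51 × 307 = 156.57 now; partner 2 offers that and keeps 243.43.
Round 2 (partner 1 proposes): partner 2 can get 243.43 next round, worth 0.95 × 243.43 = 231.2585 now, so partner 1 offers 231.2585, keeping 168.7415.
So by rejecting in round 1, partner 1 gets 168.7415 next round, worth 0.51 × 168.7415 = 86.058165 now.
Offer 63 < 86.058165, so partner 1 rejects.

Reject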